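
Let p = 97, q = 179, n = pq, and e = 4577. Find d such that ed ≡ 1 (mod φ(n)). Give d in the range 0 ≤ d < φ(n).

φ(n) = (p−1)(q−1) = 96·178 = 17088.
Need d with 4577·d ≡ 1 (mod 17088). Apply the extended Euclidean algorithm:
17088 = 3×4577 + 3357
4577 = 1×3357 + 1220
3357 = 2×1220 + 917
1220 = 1×917 + 303
917 = 3×303 + 8
303 = 37×8 + 7
8 = 1×7 + 1
7 = 7×1 + 0
Back-substitute:
1 = 8 − 7
1 = −303 + 38·8
1 = 38·917 − 115·303
1 = −115·1220 + 153·917
1 = 153·3357 − 421·1220
1 = −421·4577 + 574·3357
1 = 574·17088 − 2143·4577
So 4577·(-2143) ≡ 1 (mod 17088), hence d ≡ -2143 ≡ 14945 (mod 17088).

14945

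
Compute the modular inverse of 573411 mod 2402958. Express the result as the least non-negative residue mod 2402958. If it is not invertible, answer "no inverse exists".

Euclidean algorithm on 2402958, 573411:
2402958 = 4·573411 + 109314
573411 = 5·109314 + 26841
109314 = 4·26841 + 1950
26841 = 13·1950 + 1491
1950 = 1·1491 + 459
1491 = 3·459 + 114
459 = 4·114 + 3
114 = 38·3 + 0
Since gcd = 3 > 1, 573411 is not a unit mod 2402958.

no inverse exists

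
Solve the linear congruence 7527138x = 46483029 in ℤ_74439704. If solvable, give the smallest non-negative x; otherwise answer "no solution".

gcd(7527138, 74439704):
74439704 = 9×7527138 + 6695462
7527138 = 1×6695462 + 831676
6695462 = 8×831676 + 42054
831676 = 19×42054 + 32650
42054 = 1×32650 + 9404
32650 = 3×9404 + 4438
9404 = 2×4438 + 528
4438 = 8×528 + 214
528 = 2×214 + 100
214 = 2×100 + 14
100 = 7×14 + 2
14 = 7×2 + 0
gcd = 2, but 2 ∤ 46483029, so the congruence has no solution.

no solution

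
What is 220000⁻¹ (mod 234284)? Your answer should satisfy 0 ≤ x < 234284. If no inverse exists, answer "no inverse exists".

no inverse exists

Compute gcd(220000, 234284):
234284 = 1*220000 + 14284
220000 = 15*14284 + 5740
14284 = 2*5740 + 2804
5740 = 2*2804 + 132
2804 = 21*132 + 32
132 = 4*32 + 4
32 = 8*4 + 0
gcd(220000, 234284) = 4 ≠ 1, so 220000 has no multiplicative inverse modulo 234284.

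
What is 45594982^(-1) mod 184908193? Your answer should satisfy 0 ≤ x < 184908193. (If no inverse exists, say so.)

43022705

gcd(184908193, 45594982) by repeated division:
184908193 = 4×45594982 + 2528265
45594982 = 18×2528265 + 86212
2528265 = 29×86212 + 28117
86212 = 3×28117 + 1861
28117 = 15×1861 + 202
1861 = 9×202 + 43
202 = 4×43 + 30
43 = 1×30 + 13
30 = 2×13 + 4
13 = 3×4 + 1
4 = 4×1 + 0
The gcd is 1. Working backward:
1 = 13 − 3·4
1 = −3·30 + 7·13
1 = 7·43 − 10·30
1 = −10·202 + 47·43
1 = 47·1861 − 433·202
1 = −433·28117 + 6542·1861
1 = 6542·86212 − 20059·28117
1 = −20059·2528265 + 588253·86212
1 = 588253·45594982 − 10608613·2528265
1 = −10608613·184908193 + 43022705·45594982
So 45594982·43022705 ≡ 1 (mod 184908193).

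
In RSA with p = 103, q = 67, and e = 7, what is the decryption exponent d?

3847

φ(n) = (p−1)(q−1) = 102·66 = 6732.
Need d with 7·d ≡ 1 (mod 6732). Apply the extended Euclidean algorithm:
6732 = 961×7 + 5
7 = 1×5 + 2
5 = 2×2 + 1
2 = 2×1 + 0
Back-substitute:
1 = 5 − 2·2
1 = −2·7 + 3·5
1 = 3·6732 − 2885·7
So 7·(-2885) ≡ 1 (mod 6732), hence d ≡ -2885 ≡ 3847 (mod 6732).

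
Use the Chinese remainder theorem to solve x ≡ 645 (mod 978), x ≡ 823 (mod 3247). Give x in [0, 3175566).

Write x = 645 + 978·k. Then 978·k ≡ 823 − 645 ≡ 178 (mod 3247).
Need 978⁻¹ mod 3247. Extended Euclid on (3247, 978):
3247 = 3·978 + 313
978 = 3·313 + 39
313 = 8·39 + 1
39 = 39·1 + 0
Back-substitute:
1 = 313 − 8·39
1 = −8·978 + 25·313
1 = 25·3247 − 83·978
978⁻¹ ≡ 3164 (mod 3247), so k ≡ 3164·178 ≡ 1461 (mod 3247).
x = 645 + 978·1461 = 1429503.

1429503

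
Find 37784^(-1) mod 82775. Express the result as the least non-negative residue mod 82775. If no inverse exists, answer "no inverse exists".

50214

gcd(82775, 37784) by repeated division:
82775 = 2·37784 + 7207
37784 = 5·7207 + 1749
7207 = 4·1749 + 211
1749 = 8·211 + 61
211 = 3·61 + 28
61 = 2·28 + 5
28 = 5·5 + 3
5 = 1·3 + 2
3 = 1·2 + 1
2 = 2·1 + 0
Since gcd(37784, 82775) = 1, back-substitute to write 1 as a combination:
1 = 3 − 2
1 = −5 + 2·3
1 = 2·28 − 11·5
1 = −11·61 + 24·28
1 = 24·211 − 83·61
1 = −83·1749 + 688·211
1 = 688·7207 − 2835·1749
1 = −2835·37784 + 14863·7207
1 = 14863·82775 − 32561·37784
So 37784·(-32561) ≡ 1 (mod 82775), and -32561 ≡ 50214 (mod 82775).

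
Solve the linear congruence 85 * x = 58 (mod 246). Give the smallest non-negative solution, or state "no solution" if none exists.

238

First find gcd(85, 246):
246 = 2*85 + 76
85 = 1*76 + 9
76 = 8*9 + 4
9 = 2*4 + 1
4 = 4*1 + 0
gcd = 1, so a unique solution mod 246 exists.
Back-substitute for the Bézout coefficients:
1 = 9 − 2·4
1 = −2·76 + 17·9
1 = 17·85 − 19·76
1 = −19·246 + 55·85
So 85·(55) ≡ 1 (mod 246), giving 85⁻¹ ≡ 55.
x ≡ 85⁻¹·58 ≡ 55·58 ≡ 238 (mod 246).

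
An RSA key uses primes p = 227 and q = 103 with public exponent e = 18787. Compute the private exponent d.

6367

φ(n) = (p−1)(q−1) = 226·102 = 23052.
Need d with 18787·d ≡ 1 (mod 23052). Apply the extended Euclidean algorithm:
23052 = 1×18787 + 4265
18787 = 4×4265 + 1727
4265 = 2×1727 + 811
1727 = 2×811 + 105
811 = 7×105 + 76
105 = 1×76 + 29
76 = 2×29 + 18
29 = 1×18 + 11
18 = 1×11 + 7
11 = 1×7 + 4
7 = 1×4 + 3
4 = 1×3 + 1
3 = 3×1 + 0
Back-substitute:
1 = 4 − 3
1 = −7 + 2·4
1 = 2·11 − 3·7
1 = −3·18 + 5·11
1 = 5·29 − 8·18
1 = −8·76 + 21·29
1 = 21·105 − 29·76
1 = −29·811 + 224·105
1 = 224·1727 − 477·811
1 = −477·4265 + 1178·1727
1 = 1178·18787 − 5189·4265
1 = −5189·23052 + 6367·18787
So 18787·6367 ≡ 1 (mod 23052), hence d = 6367.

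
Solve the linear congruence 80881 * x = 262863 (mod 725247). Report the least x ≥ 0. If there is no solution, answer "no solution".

266157

First find gcd(80881, 725247):
725247 = 8*80881 + 78199
80881 = 1*78199 + 2682
78199 = 29*2682 + 421
2682 = 6*421 + 156
421 = 2*156 + 109
156 = 1*109 + 47
109 = 2*47 + 15
47 = 3*15 + 2
15 = 7*2 + 1
2 = 2*1 + 0
gcd = 1, so a unique solution mod 725247 exists.
Back-substitute for the Bézout coefficients:
1 = 15 − 7·2
1 = −7·47 + 22·15
1 = 22·109 − 51·47
1 = −51·156 + 73·109
1 = 73·421 − 197·156
1 = −197·2682 + 1255·421
1 = 1255·78199 − 36592·2682
1 = −36592·80881 + 37847·78199
1 = 37847·725247 − 339368·80881
So 80881·(-339368) ≡ 1 (mod 725247), giving 80881⁻¹ ≡ 385879.
x ≡ 80881⁻¹·262863 ≡ 385879·262863 ≡ 266157 (mod 725247).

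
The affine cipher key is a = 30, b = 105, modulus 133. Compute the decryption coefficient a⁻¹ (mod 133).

102

gcd(133, 30) by repeated division:
133 = 4·30 + 13
30 = 2·13 + 4
13 = 3·4 + 1
4 = 4·1 + 0
The gcd is 1. Working backward:
1 = 13 − 3·4
1 = −3·30 + 7·13
1 = 7·133 − 31·30
So 30·(-31) ≡ 1 (mod 133), and -31 ≡ 102 (mod 133).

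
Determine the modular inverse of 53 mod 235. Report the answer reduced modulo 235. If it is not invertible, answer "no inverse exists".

102

Apply the Euclidean algorithm to 235 and 53:
235 = 4·53 + 23
53 = 2·23 + 7
23 = 3·7 + 2
7 = 3·2 + 1
2 = 2·1 + 0
The gcd is 1. Working backward:
1 = 7 − 3·2
1 = −3·23 + 10·7
1 = 10·53 − 23·23
1 = −23·235 + 102·53
So 53·102 ≡ 1 (mod 235).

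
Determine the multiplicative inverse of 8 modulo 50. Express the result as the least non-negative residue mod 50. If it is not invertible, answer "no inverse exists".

Compute gcd(8, 50):
50 = 6×8 + 2
8 = 4×2 + 0
The gcd is 2, not 1, hence no inverse exists.

no inverse exists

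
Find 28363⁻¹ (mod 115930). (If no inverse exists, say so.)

Apply the Euclidean algorithm to 115930 and 28363:
115930 = 4·28363 + 2478
28363 = 11·2478 + 1105
2478 = 2·1105 + 268
1105 = 4·268 + 33
268 = 8·33 + 4
33 = 8·4 + 1
4 = 4·1 + 0
gcd = 1, so the inverse exists. Back-substitute:
1 = 33 − 8·4
1 = −8·268 + 65·33
1 = 65·1105 − 268·268
1 = −268·2478 + 601·1105
1 = 601·28363 − 6879·2478
1 = −6879·115930 + 28117·28363
So 28363·28117 ≡ 1 (mod 115930).

28117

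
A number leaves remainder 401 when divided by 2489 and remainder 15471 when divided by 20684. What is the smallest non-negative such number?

Write x = 401 + 2489·k. Then 2489·k ≡ 15471 − 401 ≡ 15070 (mod 20684).
Need 2489⁻¹ mod 20684. Extended Euclid on (20684, 2489):
20684 = 8*2489 + 772
2489 = 3*772 + 173
772 = 4*173 + 80
173 = 2*80 + 13
80 = 6*13 + 2
13 = 6*2 + 1
2 = 2*1 + 0
Back-substitute:
1 = 13 − 6·2
1 = −6·80 + 37·13
1 = 37·173 − 80·80
1 = −80·772 + 357·173
1 = 357·2489 − 1151·772
1 = −1151·20684 + 9565·2489
2489⁻¹ ≡ 9565 (mod 20684), so k ≡ 9565·15070 ≡ 18438 (mod 20684).
x = 401 + 2489·18438 = 45892583.

45892583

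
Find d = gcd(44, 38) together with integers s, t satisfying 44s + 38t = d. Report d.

Euclidean algorithm:
44 = 1*38 + 6
38 = 6*6 + 2
6 = 3*2 + 0
gcd(44, 38) = 2.
Back-substituting:
2 = 38 − 6·6
2 = −6·44 + 7·38
So 2 = (-6)·44 + (7)·38.

2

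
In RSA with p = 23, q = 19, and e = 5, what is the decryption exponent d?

φ(n) = (p−1)(q−1) = 22·18 = 396.
Need d with 5·d ≡ 1 (mod 396). Apply the extended Euclidean algorithm:
396 = 79*5 + 1
5 = 5*1 + 0
Back-substitute:
1 = 396 − 79·5
So 5·(-79) ≡ 1 (mod 396), hence d ≡ -79 ≡ 317 (mod 396).

317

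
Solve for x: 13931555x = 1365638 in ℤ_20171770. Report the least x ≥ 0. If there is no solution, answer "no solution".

no solution

gcd(13931555, 20171770):
20171770 = 1·13931555 + 6240215
13931555 = 2·6240215 + 1451125
6240215 = 4·1451125 + 435715
1451125 = 3·435715 + 143980
435715 = 3·143980 + 3775
143980 = 38·3775 + 530
3775 = 7·530 + 65
530 = 8·65 + 10
65 = 6·10 + 5
10 = 2·5 + 0
gcd = 5, but 5 ∤ 1365638, so the congruence has no solution.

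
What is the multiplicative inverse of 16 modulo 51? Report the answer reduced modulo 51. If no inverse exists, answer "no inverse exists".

Run Euclid on (51, 16):
51 = 3×16 + 3
16 = 5×3 + 1
3 = 3×1 + 0
Since gcd(16, 51) = 1, back-substitute to write 1 as a combination:
1 = 16 − 5·3
1 = −5·51 + 16·16
So 16·16 ≡ 1 (mod 51).

16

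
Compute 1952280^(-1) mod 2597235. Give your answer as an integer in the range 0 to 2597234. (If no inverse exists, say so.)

no inverse exists

Euclidean algorithm on 2597235, 1952280:
2597235 = 1*1952280 + 644955
1952280 = 3*644955 + 17415
644955 = 37*17415 + 600
17415 = 29*600 + 15
600 = 40*15 + 0
The gcd is 15, not 1, hence no inverse exists.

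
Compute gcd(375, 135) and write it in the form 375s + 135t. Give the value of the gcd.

15

Apply Euclid's algorithm to 375 and 135:
375 = 2·135 + 105
135 = 1·105 + 30
105 = 3·30 + 15
30 = 2·15 + 0
gcd(375, 135) = 15.
Express as a combination:
15 = 105 − 3·30
15 = −3·135 + 4·105
15 = 4·375 − 11·135
So 15 = (4)·375 + (-11)·135.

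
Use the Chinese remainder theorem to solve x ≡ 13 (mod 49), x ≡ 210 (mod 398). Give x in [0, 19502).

Write x = 13 + 49·k. Then 49·k ≡ 210 − 13 ≡ 197 (mod 398).
Need 49⁻¹ mod 398. Extended Euclid on (398, 49):
398 = 8·49 + 6
49 = 8·6 + 1
6 = 6·1 + 0
Back-substitute:
1 = 49 − 8·6
1 = −8·398 + 65·49
49⁻¹ ≡ 65 (mod 398), so k ≡ 65·197 ≡ 69 (mod 398).
x = 13 + 49·69 = 3394.

3394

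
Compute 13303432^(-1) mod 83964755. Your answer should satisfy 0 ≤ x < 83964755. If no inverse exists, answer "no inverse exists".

73673338

Extended Euclidean algorithm:
83964755 = 6·13303432 + 4144163
13303432 = 3·4144163 + 870943
4144163 = 4·870943 + 660391
870943 = 1·660391 + 210552
660391 = 3·210552 + 28735
210552 = 7·28735 + 9407
28735 = 3·9407 + 514
9407 = 18·514 + 155
514 = 3·155 + 49
155 = 3·49 + 8
49 = 6·8 + 1
8 = 8·1 + 0
Since gcd(13303432, 83964755) = 1, back-substitute to write 1 as a combination:
1 = 49 − 6·8
1 = −6·155 + 19·49
1 = 19·514 − 63·155
1 = −63·9407 + 1153·514
1 = 1153·28735 − 3522·9407
1 = −3522·210552 + 25807·28735
1 = 25807·660391 − 80943·210552
1 = −80943·870943 + 106750·660391
1 = 106750·4144163 − 507943·870943
1 = −507943·13303432 + 1630579·4144163
1 = 1630579·83964755 − 10291417·13303432
So 13303432·(-10291417) ≡ 1 (mod 83964755), and -10291417 ≡ 73673338 (mod 83964755).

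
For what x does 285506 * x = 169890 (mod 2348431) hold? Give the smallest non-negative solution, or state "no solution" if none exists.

1060663

First find gcd(285506, 2348431):
2348431 = 8×285506 + 64383
285506 = 4×64383 + 27974
64383 = 2×27974 + 8435
27974 = 3×8435 + 2669
8435 = 3×2669 + 428
2669 = 6×428 + 101
428 = 4×101 + 24
101 = 4×24 + 5
24 = 4×5 + 4
5 = 1×4 + 1
4 = 4×1 + 0
gcd = 1, so a unique solution mod 2348431 exists.
Back-substitute for the Bézout coefficients:
1 = 5 − 4
1 = −24 + 5·5
1 = 5·101 − 21·24
1 = −21·428 + 89·101
1 = 89·2669 − 555·428
1 = −555·8435 + 1754·2669
1 = 1754·27974 − 5817·8435
1 = −5817·64383 + 13388·27974
1 = 13388·285506 − 59369·64383
1 = −59369·2348431 + 488340·285506
So 285506·(488340) ≡ 1 (mod 2348431), giving 285506⁻¹ ≡ 488340.
x ≡ 285506⁻¹·169890 ≡ 488340·169890 ≡ 1060663 (mod 2348431).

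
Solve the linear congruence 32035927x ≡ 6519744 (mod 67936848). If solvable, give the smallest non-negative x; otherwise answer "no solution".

First find gcd(32035927, 67936848):
67936848 = 2*32035927 + 3864994
32035927 = 8*3864994 + 1115975
3864994 = 3*1115975 + 517069
1115975 = 2*517069 + 81837
517069 = 6*81837 + 26047
81837 = 3*26047 + 3696
26047 = 7*3696 + 175
3696 = 21*175 + 21
175 = 8*21 + 7
21 = 3*7 + 0
gcd = 7 and 7 | 6519744, so solutions exist. Divide through by 7: 4576561x ≡ 931392 (mod 9705264).
Now find 4576561⁻¹ mod 9705264:
9705264 = 2*4576561 + 552142
4576561 = 8*552142 + 159425
552142 = 3*159425 + 73867
159425 = 2*73867 + 11691
73867 = 6*11691 + 3721
11691 = 3*3721 + 528
3721 = 7*528 + 25
528 = 21*25 + 3
25 = 8*3 + 1
3 = 3*1 + 0
Back-substitute:
1 = 25 − 8·3
1 = −8·528 + 169·25
1 = 169·3721 − 1191·528
1 = −1191·11691 + 3742·3721
1 = 3742·73867 − 23643·11691
1 = −23643·159425 + 51028·73867
1 = 51028·552142 − 176727·159425
1 = −176727·4576561 + 1464844·552142
1 = 1464844·9705264 − 3106415·4576561
So 4576561·(-3106415) ≡ 1 (mod 9705264), i.e. 4576561⁻¹ ≡ 6598849.
Then x ≡ 6598849·931392 ≡ 4402944 (mod 9705264); the smallest non-negative solution is x = 4402944.

4402944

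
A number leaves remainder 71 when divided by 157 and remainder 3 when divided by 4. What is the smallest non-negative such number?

71

Write x = 71 + 157·k. Then 157·k ≡ 3 − 71 ≡ 0 (mod 4).
Need 157⁻¹ mod 4. Extended Euclid on (4, 1):
4 = 4·1 + 0
157⁻¹ ≡ 1 (mod 4), so k ≡ 1·0 ≡ 0 (mod 4).
x = 71 + 157·0 = 71.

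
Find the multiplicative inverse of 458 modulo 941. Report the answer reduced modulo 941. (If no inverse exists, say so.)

828

gcd(941, 458) by repeated division:
941 = 2×458 + 25
458 = 18×25 + 8
25 = 3×8 + 1
8 = 8×1 + 0
gcd = 1, so the inverse exists. Back-substitute:
1 = 25 − 3·8
1 = −3·458 + 55·25
1 = 55·941 − 113·458
Hence 458⁻¹ ≡ -113 ≡ 828 (mod 941).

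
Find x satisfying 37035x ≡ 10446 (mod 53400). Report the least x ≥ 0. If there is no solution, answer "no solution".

gcd(37035, 53400):
53400 = 1·37035 + 16365
37035 = 2·16365 + 4305
16365 = 3·4305 + 3450
4305 = 1·3450 + 855
3450 = 4·855 + 30
855 = 28·30 + 15
30 = 2·15 + 0
gcd = 15, but 15 ∤ 10446, so the congruence has no solution.

no solution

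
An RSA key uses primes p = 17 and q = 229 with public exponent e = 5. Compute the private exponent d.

2189

φ(n) = (p−1)(q−1) = 16·228 = 3648.
Need d with 5·d ≡ 1 (mod 3648). Apply the extended Euclidean algorithm:
3648 = 729*5 + 3
5 = 1*3 + 2
3 = 1*2 + 1
2 = 2*1 + 0
Back-substitute:
1 = 3 − 2
1 = −5 + 2·3
1 = 2·3648 − 1459·5
So 5·(-1459) ≡ 1 (mod 3648), hence d ≡ -1459 ≡ 2189 (mod 3648).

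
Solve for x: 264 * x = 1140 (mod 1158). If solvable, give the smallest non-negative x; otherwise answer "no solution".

First find gcd(264, 1158):
1158 = 4*264 + 102
264 = 2*102 + 60
102 = 1*60 + 42
60 = 1*42 + 18
42 = 2*18 + 6
18 = 3*6 + 0
gcd = 6 and 6 | 1140, so solutions exist. Divide through by 6: 44x ≡ 190 (mod 193).
Now find 44⁻¹ mod 193:
193 = 4·44 + 17
44 = 2·17 + 10
17 = 1·10 + 7
10 = 1·7 + 3
7 = 2·3 + 1
3 = 3·1 + 0
Back-substitute:
1 = 7 − 2·3
1 = −2·10 + 3·7
1 = 3·17 − 5·10
1 = −5·44 + 13·17
1 = 13·193 − 57·44
So 44·(-57) ≡ 1 (mod 193), i.e. 44⁻¹ ≡ 136.
Then x ≡ 136·190 ≡ 171 (mod 193); the smallest non-negative solution is x = 171.

171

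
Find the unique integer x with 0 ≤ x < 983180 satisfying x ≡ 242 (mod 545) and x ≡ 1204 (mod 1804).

Write x = 242 + 545·k. Then 545·k ≡ 1204 − 242 ≡ 962 (mod 1804).
Need 545⁻¹ mod 1804. Extended Euclid on (1804, 545):
1804 = 3·545 + 169
545 = 3·169 + 38
169 = 4·38 + 17
38 = 2·17 + 4
17 = 4·4 + 1
4 = 4·1 + 0
Back-substitute:
1 = 17 − 4·4
1 = −4·38 + 9·17
1 = 9·169 − 40·38
1 = −40·545 + 129·169
1 = 129·1804 − 427·545
545⁻¹ ≡ 1377 (mod 1804), so k ≡ 1377·962 ≡ 538 (mod 1804).
x = 242 + 545·538 = 293452.

293452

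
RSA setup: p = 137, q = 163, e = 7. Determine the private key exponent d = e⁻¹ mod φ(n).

φ(n) = (p−1)(q−1) = 136·162 = 22032.
Need d with 7·d ≡ 1 (mod 22032). Apply the extended Euclidean algorithm:
22032 = 3147·7 + 3
7 = 2·3 + 1
3 = 3·1 + 0
Back-substitute:
1 = 7 − 2·3
1 = −2·22032 + 6295·7
So 7·6295 ≡ 1 (mod 22032), hence d = 6295.

6295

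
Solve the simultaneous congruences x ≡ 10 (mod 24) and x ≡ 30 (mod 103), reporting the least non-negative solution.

Write x = 10 + 24·k. Then 24·k ≡ 30 − 10 ≡ 20 (mod 103).
Need 24⁻¹ mod 103. Extended Euclid on (103, 24):
103 = 4×24 + 7
24 = 3×7 + 3
7 = 2×3 + 1
3 = 3×1 + 0
Back-substitute:
1 = 7 − 2·3
1 = −2·24 + 7·7
1 = 7·103 − 30·24
24⁻¹ ≡ 73 (mod 103), so k ≡ 73·20 ≡ 18 (mod 103).
x = 10 + 24·18 = 442.

442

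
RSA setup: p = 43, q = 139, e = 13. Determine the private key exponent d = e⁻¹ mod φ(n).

φ(n) = (p−1)(q−1) = 42·138 = 5796.
Need d with 13·d ≡ 1 (mod 5796). Apply the extended Euclidean algorithm:
5796 = 445*13 + 11
13 = 1*11 + 2
11 = 5*2 + 1
2 = 2*1 + 0
Back-substitute:
1 = 11 − 5·2
1 = −5·13 + 6·11
1 = 6·5796 − 2675·13
So 13·(-2675) ≡ 1 (mod 5796), hence d ≡ -2675 ≡ 3121 (mod 5796).

3121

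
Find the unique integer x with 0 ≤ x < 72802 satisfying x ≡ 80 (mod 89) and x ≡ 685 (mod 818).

Write x = 80 + 89·k. Then 89·k ≡ 685 − 80 ≡ 605 (mod 818).
Need 89⁻¹ mod 818. Extended Euclid on (818, 89):
818 = 9·89 + 17
89 = 5·17 + 4
17 = 4·4 + 1
4 = 4·1 + 0
Back-substitute:
1 = 17 − 4·4
1 = −4·89 + 21·17
1 = 21·818 − 193·89
89⁻¹ ≡ 625 (mod 818), so k ≡ 625·605 ≡ 209 (mod 818).
x = 80 + 89·209 = 18681.

18681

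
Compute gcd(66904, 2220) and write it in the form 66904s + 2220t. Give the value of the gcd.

Repeated division:
66904 = 30×2220 + 304
2220 = 7×304 + 92
304 = 3×92 + 28
92 = 3×28 + 8
28 = 3×8 + 4
8 = 2×4 + 0
gcd(66904, 2220) = 4.
Express as a combination:
4 = 28 − 3·8
4 = −3·92 + 10·28
4 = 10·304 − 33·92
4 = −33·2220 + 241·304
4 = 241·66904 − 7263·2220
So 4 = (241)·66904 + (-7263)·2220.

4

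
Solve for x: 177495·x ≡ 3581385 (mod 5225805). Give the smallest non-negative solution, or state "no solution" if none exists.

317287

First find gcd(177495, 5225805):
5225805 = 29·177495 + 78450
177495 = 2·78450 + 20595
78450 = 3·20595 + 16665
20595 = 1·16665 + 3930
16665 = 4·3930 + 945
3930 = 4·945 + 150
945 = 6·150 + 45
150 = 3·45 + 15
45 = 3·15 + 0
gcd = 15 and 15 | 3581385, so solutions exist. Divide through by 15: 11833x ≡ 238759 (mod 348387).
Now find 11833⁻¹ mod 348387:
348387 = 29×11833 + 5230
11833 = 2×5230 + 1373
5230 = 3×1373 + 1111
1373 = 1×1111 + 262
1111 = 4×262 + 63
262 = 4×63 + 10
63 = 6×10 + 3
10 = 3×3 + 1
3 = 3×1 + 0
Back-substitute:
1 = 10 − 3·3
1 = −3·63 + 19·10
1 = 19·262 − 79·63
1 = −79·1111 + 335·262
1 = 335·1373 − 414·1111
1 = −414·5230 + 1577·1373
1 = 1577·11833 − 3568·5230
1 = −3568·348387 + 105049·11833
So 11833⁻¹ ≡ 105049 (mod 348387).
Then x ≡ 105049·238759 ≡ 317287 (mod 348387); the smallest non-negative solution is x = 317287.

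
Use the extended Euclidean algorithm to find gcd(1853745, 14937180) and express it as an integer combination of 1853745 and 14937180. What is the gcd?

15

Apply Euclid's algorithm to 14937180 and 1853745:
14937180 = 8*1853745 + 107220
1853745 = 17*107220 + 31005
107220 = 3*31005 + 14205
31005 = 2*14205 + 2595
14205 = 5*2595 + 1230
2595 = 2*1230 + 135
1230 = 9*135 + 15
135 = 9*15 + 0
gcd(1853745, 14937180) = 15.
Working backward:
15 = 1230 − 9·135
15 = −9·2595 + 19·1230
15 = 19·14205 − 104·2595
15 = −104·31005 + 227·14205
15 = 227·107220 − 785·31005
15 = −785·1853745 + 13572·107220
15 = 13572·14937180 − 109361·1853745
So 15 = (13572)·14937180 + (-109361)·1853745.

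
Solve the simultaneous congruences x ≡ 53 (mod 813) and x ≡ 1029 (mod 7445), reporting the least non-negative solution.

Write x = 53 + 813·k. Then 813·k ≡ 1029 − 53 ≡ 976 (mod 7445).
Need 813⁻¹ mod 7445. Extended Euclid on (7445, 813):
7445 = 9×813 + 128
813 = 6×128 + 45
128 = 2×45 + 38
45 = 1×38 + 7
38 = 5×7 + 3
7 = 2×3 + 1
3 = 3×1 + 0
Back-substitute:
1 = 7 − 2·3
1 = −2·38 + 11·7
1 = 11·45 − 13·38
1 = −13·128 + 37·45
1 = 37·813 − 235·128
1 = −235·7445 + 2152·813
813⁻¹ ≡ 2152 (mod 7445), so k ≡ 2152·976 ≡ 862 (mod 7445).
x = 53 + 813·862 = 700859.

700859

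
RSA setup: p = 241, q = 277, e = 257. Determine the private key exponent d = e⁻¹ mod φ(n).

19073

φ(n) = (p−1)(q−1) = 240·276 = 66240.
Need d with 257·d ≡ 1 (mod 66240). Apply the extended Euclidean algorithm:
66240 = 257·257 + 191
257 = 1·191 + 66
191 = 2·66 + 59
66 = 1·59 + 7
59 = 8·7 + 3
7 = 2·3 + 1
3 = 3·1 + 0
Back-substitute:
1 = 7 − 2·3
1 = −2·59 + 17·7
1 = 17·66 − 19·59
1 = −19·191 + 55·66
1 = 55·257 − 74·191
1 = −74·66240 + 19073·257
So 257·19073 ≡ 1 (mod 66240), hence d = 19073.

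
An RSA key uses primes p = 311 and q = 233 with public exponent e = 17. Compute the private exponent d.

φ(n) = (p−1)(q−1) = 310·232 = 71920.
Need d with 17·d ≡ 1 (mod 71920). Apply the extended Euclidean algorithm:
71920 = 4230×17 + 10
17 = 1×10 + 7
10 = 1×7 + 3
7 = 2×3 + 1
3 = 3×1 + 0
Back-substitute:
1 = 7 − 2·3
1 = −2·10 + 3·7
1 = 3·17 − 5·10
1 = −5·71920 + 21153·17
So 17·21153 ≡ 1 (mod 71920), hence d = 21153.

21153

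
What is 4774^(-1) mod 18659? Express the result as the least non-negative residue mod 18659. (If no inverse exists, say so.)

2263

gcd(18659, 4774) by repeated division:
18659 = 3·4774 + 4337
4774 = 1·4337 + 437
4337 = 9·437 + 404
437 = 1·404 + 33
404 = 12·33 + 8
33 = 4·8 + 1
8 = 8·1 + 0
Since gcd(4774, 18659) = 1, back-substitute to write 1 as a combination:
1 = 33 − 4·8
1 = −4·404 + 49·33
1 = 49·437 − 53·404
1 = −53·4337 + 526·437
1 = 526·4774 − 579·4337
1 = −579·18659 + 2263·4774
So 4774·2263 ≡ 1 (mod 18659).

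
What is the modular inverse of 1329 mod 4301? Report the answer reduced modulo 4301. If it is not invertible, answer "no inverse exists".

3712

Run Euclid on (4301, 1329):
4301 = 3×1329 + 314
1329 = 4×314 + 73
314 = 4×73 + 22
73 = 3×22 + 7
22 = 3×7 + 1
7 = 7×1 + 0
gcd = 1, so the inverse exists. Back-substitute:
1 = 22 − 3·7
1 = −3·73 + 10·22
1 = 10·314 − 43·73
1 = −43·1329 + 182·314
1 = 182·4301 − 589·1329
Thus 1329·(-589) ≡ 1 (mod 4301); reducing, -589 mod 4301 = 3712.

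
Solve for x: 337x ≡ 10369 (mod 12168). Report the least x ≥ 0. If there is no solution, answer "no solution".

First find gcd(337, 12168):
12168 = 36*337 + 36
337 = 9*36 + 13
36 = 2*13 + 10
13 = 1*10 + 3
10 = 3*3 + 1
3 = 3*1 + 0
gcd = 1, so a unique solution mod 12168 exists.
Back-substitute for the Bézout coefficients:
1 = 10 − 3·3
1 = −3·13 + 4·10
1 = 4·36 − 11·13
1 = −11·337 + 103·36
1 = 103·12168 − 3719·337
So 337·(-3719) ≡ 1 (mod 12168), giving 337⁻¹ ≡ 8449.
x ≡ 337⁻¹·10369 ≡ 8449·10369 ≡ 10249 (mod 12168).

10249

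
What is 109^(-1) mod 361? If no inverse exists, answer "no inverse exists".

53

Run Euclid on (361, 109):
361 = 3*109 + 34
109 = 3*34 + 7
34 = 4*7 + 6
7 = 1*6 + 1
6 = 6*1 + 0
gcd = 1, so the inverse exists. Back-substitute:
1 = 7 − 6
1 = −34 + 5·7
1 = 5·109 − 16·34
1 = −16·361 + 53·109
So 109·53 ≡ 1 (mod 361).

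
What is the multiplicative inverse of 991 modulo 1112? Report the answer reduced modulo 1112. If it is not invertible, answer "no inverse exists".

Apply the Euclidean algorithm to 1112 and 991:
1112 = 1*991 + 121
991 = 8*121 + 23
121 = 5*23 + 6
23 = 3*6 + 5
6 = 1*5 + 1
5 = 5*1 + 0
The gcd is 1. Working backward:
1 = 6 − 5
1 = −23 + 4·6
1 = 4·121 − 21·23
1 = −21·991 + 172·121
1 = 172·1112 − 193·991
Hence 991⁻¹ ≡ -193 ≡ 919 (mod 1112).

919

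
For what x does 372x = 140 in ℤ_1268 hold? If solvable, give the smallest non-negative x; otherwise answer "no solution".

89

First find gcd(372, 1268):
1268 = 3·372 + 152
372 = 2·152 + 68
152 = 2·68 + 16
68 = 4·16 + 4
16 = 4·4 + 0
gcd = 4 and 4 | 140, so solutions exist. Divide through by 4: 93x ≡ 35 (mod 317).
Now find 93⁻¹ mod 317:
317 = 3*93 + 38
93 = 2*38 + 17
38 = 2*17 + 4
17 = 4*4 + 1
4 = 4*1 + 0
Back-substitute:
1 = 17 − 4·4
1 = −4·38 + 9·17
1 = 9·93 − 22·38
1 = −22·317 + 75·93
So 93⁻¹ ≡ 75 (mod 317).
Then x ≡ 75·35 ≡ 89 (mod 317); the smallest non-negative solution is x = 89.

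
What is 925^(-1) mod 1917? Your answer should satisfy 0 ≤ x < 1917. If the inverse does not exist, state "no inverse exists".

1030

Apply the Euclidean algorithm to 1917 and 925:
1917 = 2*925 + 67
925 = 13*67 + 54
67 = 1*54 + 13
54 = 4*13 + 2
13 = 6*2 + 1
2 = 2*1 + 0
The gcd is 1. Working backward:
1 = 13 − 6·2
1 = −6·54 + 25·13
1 = 25·67 − 31·54
1 = −31·925 + 428·67
1 = 428·1917 − 887·925
Thus 925·(-887) ≡ 1 (mod 1917); reducing, -887 mod 1917 = 1030.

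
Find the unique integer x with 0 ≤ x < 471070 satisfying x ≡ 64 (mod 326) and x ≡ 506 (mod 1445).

Write x = 64 + 326·k. Then 326·k ≡ 506 − 64 ≡ 442 (mod 1445).
Need 326⁻¹ mod 1445. Extended Euclid on (1445, 326):
1445 = 4×326 + 141
326 = 2×141 + 44
141 = 3×44 + 9
44 = 4×9 + 8
9 = 1×8 + 1
8 = 8×1 + 0
Back-substitute:
1 = 9 − 8
1 = −44 + 5·9
1 = 5·141 − 16·44
1 = −16·326 + 37·141
1 = 37·1445 − 164·326
326⁻¹ ≡ 1281 (mod 1445), so k ≡ 1281·442 ≡ 1207 (mod 1445).
x = 64 + 326·1207 = 393546.

393546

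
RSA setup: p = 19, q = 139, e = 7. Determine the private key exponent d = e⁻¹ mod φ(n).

φ(n) = (p−1)(q−1) = 18·138 = 2484.
Need d with 7·d ≡ 1 (mod 2484). Apply the extended Euclidean algorithm:
2484 = 354×7 + 6
7 = 1×6 + 1
6 = 6×1 + 0
Back-substitute:
1 = 7 − 6
1 = −2484 + 355·7
So 7·355 ≡ 1 (mod 2484), hence d = 355.

355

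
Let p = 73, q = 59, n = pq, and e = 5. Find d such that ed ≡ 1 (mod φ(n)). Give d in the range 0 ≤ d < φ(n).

3341

φ(n) = (p−1)(q−1) = 72·58 = 4176.
Need d with 5·d ≡ 1 (mod 4176). Apply the extended Euclidean algorithm:
4176 = 835·5 + 1
5 = 5·1 + 0
Back-substitute:
1 = 4176 − 835·5
So 5·(-835) ≡ 1 (mod 4176), hence d ≡ -835 ≡ 3341 (mod 4176).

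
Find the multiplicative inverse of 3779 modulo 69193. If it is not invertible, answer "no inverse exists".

22631

Apply the Euclidean algorithm to 69193 and 3779:
69193 = 18*3779 + 1171
3779 = 3*1171 + 266
1171 = 4*266 + 107
266 = 2*107 + 52
107 = 2*52 + 3
52 = 17*3 + 1
3 = 3*1 + 0
Since gcd(3779, 69193) = 1, back-substitute to write 1 as a combination:
1 = 52 − 17·3
1 = −17·107 + 35·52
1 = 35·266 − 87·107
1 = −87·1171 + 383·266
1 = 383·3779 − 1236·1171
1 = −1236·69193 + 22631·3779
So 3779·22631 ≡ 1 (mod 69193).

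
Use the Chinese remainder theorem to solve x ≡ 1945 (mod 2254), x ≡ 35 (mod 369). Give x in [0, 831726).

518111

Write x = 1945 + 2254·k. Then 2254·k ≡ 35 − 1945 ≡ 304 (mod 369).
Need 2254⁻¹ mod 369. Extended Euclid on (369, 40):
369 = 9·40 + 9
40 = 4·9 + 4
9 = 2·4 + 1
4 = 4·1 + 0
Back-substitute:
1 = 9 − 2·4
1 = −2·40 + 9·9
1 = 9·369 − 83·40
2254⁻¹ ≡ 286 (mod 369), so k ≡ 286·304 ≡ 229 (mod 369).
x = 1945 + 2254·229 = 518111.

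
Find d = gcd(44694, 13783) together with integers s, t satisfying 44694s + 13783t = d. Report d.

Apply Euclid's algorithm to 44694 and 13783:
44694 = 3*13783 + 3345
13783 = 4*3345 + 403
3345 = 8*403 + 121
403 = 3*121 + 40
121 = 3*40 + 1
40 = 40*1 + 0
gcd(44694, 13783) = 1.
Back-substituting:
1 = 121 − 3·40
1 = −3·403 + 10·121
1 = 10·3345 − 83·403
1 = −83·13783 + 342·3345
1 = 342·44694 − 1109·13783
So 1 = (342)·44694 + (-1109)·13783.

1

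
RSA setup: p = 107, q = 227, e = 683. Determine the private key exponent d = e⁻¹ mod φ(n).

φ(n) = (p−1)(q−1) = 106·226 = 23956.
Need d with 683·d ≡ 1 (mod 23956). Apply the extended Euclidean algorithm:
23956 = 35×683 + 51
683 = 13×51 + 20
51 = 2×20 + 11
20 = 1×11 + 9
11 = 1×9 + 2
9 = 4×2 + 1
2 = 2×1 + 0
Back-substitute:
1 = 9 − 4·2
1 = −4·11 + 5·9
1 = 5·20 − 9·11
1 = −9·51 + 23·20
1 = 23·683 − 308·51
1 = −308·23956 + 10803·683
So 683·10803 ≡ 1 (mod 23956), hence d = 10803.

10803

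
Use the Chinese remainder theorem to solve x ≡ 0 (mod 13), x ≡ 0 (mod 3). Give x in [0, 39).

Write x = 0 + 13·k. Then 13·k ≡ 0 − 0 ≡ 0 (mod 3).
Need 13⁻¹ mod 3. Extended Euclid on (3, 1):
3 = 3·1 + 0
13⁻¹ ≡ 1 (mod 3), so k ≡ 1·0 ≡ 0 (mod 3).
x = 0 + 13·0 = 0.

0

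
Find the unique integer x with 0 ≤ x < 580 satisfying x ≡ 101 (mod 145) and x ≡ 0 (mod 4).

Write x = 101 + 145·k. Then 145·k ≡ 0 − 101 ≡ 3 (mod 4).
Need 145⁻¹ mod 4. Extended Euclid on (4, 1):
4 = 4·1 + 0
145⁻¹ ≡ 1 (mod 4), so k ≡ 1·3 ≡ 3 (mod 4).
x = 101 + 145·3 = 536.

536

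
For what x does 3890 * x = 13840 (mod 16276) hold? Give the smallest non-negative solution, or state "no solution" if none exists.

150

First find gcd(3890, 16276):
16276 = 4·3890 + 716
3890 = 5·716 + 310
716 = 2·310 + 96
310 = 3·96 + 22
96 = 4·22 + 8
22 = 2·8 + 6
8 = 1·6 + 2
6 = 3·2 + 0
gcd = 2 and 2 | 13840, so solutions exist. Divide through by 2: 1945x ≡ 6920 (mod 8138).
Now find 1945⁻¹ mod 8138:
8138 = 4×1945 + 358
1945 = 5×358 + 155
358 = 2×155 + 48
155 = 3×48 + 11
48 = 4×11 + 4
11 = 2×4 + 3
4 = 1×3 + 1
3 = 3×1 + 0
Back-substitute:
1 = 4 − 3
1 = −11 + 3·4
1 = 3·48 − 13·11
1 = −13·155 + 42·48
1 = 42·358 − 97·155
1 = −97·1945 + 527·358
1 = 527·8138 − 2205·1945
So 1945·(-2205) ≡ 1 (mod 8138), i.e. 1945⁻¹ ≡ 5933.
Then x ≡ 5933·6920 ≡ 150 (mod 8138); the smallest non-negative solution is x = 150.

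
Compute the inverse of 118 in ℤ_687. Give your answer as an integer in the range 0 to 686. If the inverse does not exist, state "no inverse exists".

Apply the Euclidean algorithm to 687 and 118:
687 = 5*118 + 97
118 = 1*97 + 21
97 = 4*21 + 13
21 = 1*13 + 8
13 = 1*8 + 5
8 = 1*5 + 3
5 = 1*3 + 2
3 = 1*2 + 1
2 = 2*1 + 0
gcd = 1, so the inverse exists. Back-substitute:
1 = 3 − 2
1 = −5 + 2·3
1 = 2·8 − 3·5
1 = −3·13 + 5·8
1 = 5·21 − 8·13
1 = −8·97 + 37·21
1 = 37·118 − 45·97
1 = −45·687 + 262·118
So 118·262 ≡ 1 (mod 687).

262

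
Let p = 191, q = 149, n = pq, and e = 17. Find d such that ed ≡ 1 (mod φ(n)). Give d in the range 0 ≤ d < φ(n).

φ(n) = (p−1)(q−1) = 190·148 = 28120.
Need d with 17·d ≡ 1 (mod 28120). Apply the extended Euclidean algorithm:
28120 = 1654*17 + 2
17 = 8*2 + 1
2 = 2*1 + 0
Back-substitute:
1 = 17 − 8·2
1 = −8·28120 + 13233·17
So 17·13233 ≡ 1 (mod 28120), hence d = 13233.

13233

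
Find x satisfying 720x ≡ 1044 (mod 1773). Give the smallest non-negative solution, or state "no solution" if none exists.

31

First find gcd(720, 1773):
1773 = 2*720 + 333
720 = 2*333 + 54
333 = 6*54 + 9
54 = 6*9 + 0
gcd = 9 and 9 | 1044, so solutions exist. Divide through by 9: 80x ≡ 116 (mod 197).
Now find 80⁻¹ mod 197:
197 = 2*80 + 37
80 = 2*37 + 6
37 = 6*6 + 1
6 = 6*1 + 0
Back-substitute:
1 = 37 − 6·6
1 = −6·80 + 13·37
1 = 13·197 − 32·80
So 80·(-32) ≡ 1 (mod 197), i.e. 80⁻¹ ≡ 165.
Then x ≡ 165·116 ≡ 31 (mod 197); the smallest non-negative solution is x = 31.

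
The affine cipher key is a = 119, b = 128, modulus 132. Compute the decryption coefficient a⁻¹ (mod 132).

71

Apply the Euclidean algorithm to 132 and 119:
132 = 1×119 + 13
119 = 9×13 + 2
13 = 6×2 + 1
2 = 2×1 + 0
Since gcd(119, 132) = 1, back-substitute to write 1 as a combination:
1 = 13 − 6·2
1 = −6·119 + 55·13
1 = 55·132 − 61·119
So 119·(-61) ≡ 1 (mod 132), and -61 ≡ 71 (mod 132).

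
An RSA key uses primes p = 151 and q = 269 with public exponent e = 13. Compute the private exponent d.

φ(n) = (p−1)(q−1) = 150·268 = 40200.
Need d with 13·d ≡ 1 (mod 40200). Apply the extended Euclidean algorithm:
40200 = 3092*13 + 4
13 = 3*4 + 1
4 = 4*1 + 0
Back-substitute:
1 = 13 − 3·4
1 = −3·40200 + 9277·13
So 13·9277 ≡ 1 (mod 40200), hence d = 9277.

9277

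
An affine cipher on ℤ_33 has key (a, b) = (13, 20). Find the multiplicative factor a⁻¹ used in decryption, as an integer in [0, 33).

28

Apply the Euclidean algorithm to 33 and 13:
33 = 2·13 + 7
13 = 1·7 + 6
7 = 1·6 + 1
6 = 6·1 + 0
gcd = 1, so the inverse exists. Back-substitute:
1 = 7 − 6
1 = −13 + 2·7
1 = 2·33 − 5·13
So 13·(-5) ≡ 1 (mod 33), and -5 ≡ 28 (mod 33).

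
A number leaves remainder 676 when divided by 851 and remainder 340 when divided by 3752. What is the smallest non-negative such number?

334268

Write x = 676 + 851·k. Then 851·k ≡ 340 − 676 ≡ 3416 (mod 3752).
Need 851⁻¹ mod 3752. Extended Euclid on (3752, 851):
3752 = 4×851 + 348
851 = 2×348 + 155
348 = 2×155 + 38
155 = 4×38 + 3
38 = 12×3 + 2
3 = 1×2 + 1
2 = 2×1 + 0
Back-substitute:
1 = 3 − 2
1 = −38 + 13·3
1 = 13·155 − 53·38
1 = −53·348 + 119·155
1 = 119·851 − 291·348
1 = −291·3752 + 1283·851
851⁻¹ ≡ 1283 (mod 3752), so k ≡ 1283·3416 ≡ 392 (mod 3752).
x = 676 + 851·392 = 334268.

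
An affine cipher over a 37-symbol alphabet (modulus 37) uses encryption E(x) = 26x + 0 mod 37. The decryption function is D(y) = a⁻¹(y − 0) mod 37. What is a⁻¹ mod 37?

10

Extended Euclidean algorithm:
37 = 1·26 + 11
26 = 2·11 + 4
11 = 2·4 + 3
4 = 1·3 + 1
3 = 3·1 + 0
The gcd is 1. Working backward:
1 = 4 − 3
1 = −11 + 3·4
1 = 3·26 − 7·11
1 = −7·37 + 10·26
So 26·10 ≡ 1 (mod 37).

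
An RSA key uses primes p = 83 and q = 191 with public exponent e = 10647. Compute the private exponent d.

6623

φ(n) = (p−1)(q−1) = 82·190 = 15580.
Need d with 10647·d ≡ 1 (mod 15580). Apply the extended Euclidean algorithm:
15580 = 1×10647 + 4933
10647 = 2×4933 + 781
4933 = 6×781 + 247
781 = 3×247 + 40
247 = 6×40 + 7
40 = 5×7 + 5
7 = 1×5 + 2
5 = 2×2 + 1
2 = 2×1 + 0
Back-substitute:
1 = 5 − 2·2
1 = −2·7 + 3·5
1 = 3·40 − 17·7
1 = −17·247 + 105·40
1 = 105·781 − 332·247
1 = −332·4933 + 2097·781
1 = 2097·10647 − 4526·4933
1 = −4526·15580 + 6623·10647
So 10647·6623 ≡ 1 (mod 15580), hence d = 6623.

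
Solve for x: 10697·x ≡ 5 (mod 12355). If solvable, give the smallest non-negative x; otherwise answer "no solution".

First find gcd(10697, 12355):
12355 = 1×10697 + 1658
10697 = 6×1658 + 749
1658 = 2×749 + 160
749 = 4×160 + 109
160 = 1×109 + 51
109 = 2×51 + 7
51 = 7×7 + 2
7 = 3×2 + 1
2 = 2×1 + 0
gcd = 1, so a unique solution mod 12355 exists.
Back-substitute for the Bézout coefficients:
1 = 7 − 3·2
1 = −3·51 + 22·7
1 = 22·109 − 47·51
1 = −47·160 + 69·109
1 = 69·749 − 323·160
1 = −323·1658 + 715·749
1 = 715·10697 − 4613·1658
1 = −4613·12355 + 5328·10697
So 10697·(5328) ≡ 1 (mod 12355), giving 10697⁻¹ ≡ 5328.
x ≡ 10697⁻¹·5 ≡ 5328·5 ≡ 1930 (mod 12355).

1930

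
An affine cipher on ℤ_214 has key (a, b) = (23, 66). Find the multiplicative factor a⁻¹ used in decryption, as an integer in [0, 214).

121

Extended Euclidean algorithm:
214 = 9*23 + 7
23 = 3*7 + 2
7 = 3*2 + 1
2 = 2*1 + 0
The gcd is 1. Working backward:
1 = 7 − 3·2
1 = −3·23 + 10·7
1 = 10·214 − 93·23
So 23·(-93) ≡ 1 (mod 214), and -93 ≡ 121 (mod 214).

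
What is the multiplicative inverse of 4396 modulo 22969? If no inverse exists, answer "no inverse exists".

17279

Apply the Euclidean algorithm to 22969 and 4396:
22969 = 5·4396 + 989
4396 = 4·989 + 440
989 = 2·440 + 109
440 = 4·109 + 4
109 = 27·4 + 1
4 = 4·1 + 0
The gcd is 1. Working backward:
1 = 109 − 27·4
1 = −27·440 + 109·109
1 = 109·989 − 245·440
1 = −245·4396 + 1089·989
1 = 1089·22969 − 5690·4396
Thus 4396·(-5690) ≡ 1 (mod 22969); reducing, -5690 mod 22969 = 17279.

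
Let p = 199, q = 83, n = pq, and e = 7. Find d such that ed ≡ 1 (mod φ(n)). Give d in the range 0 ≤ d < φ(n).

4639

φ(n) = (p−1)(q−1) = 198·82 = 16236.
Need d with 7·d ≡ 1 (mod 16236). Apply the extended Euclidean algorithm:
16236 = 2319*7 + 3
7 = 2*3 + 1
3 = 3*1 + 0
Back-substitute:
1 = 7 − 2·3
1 = −2·16236 + 4639·7
So 7·4639 ≡ 1 (mod 16236), hence d = 4639.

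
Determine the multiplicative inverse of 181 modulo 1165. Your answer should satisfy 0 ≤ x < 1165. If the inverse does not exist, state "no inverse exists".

gcd(1165, 181) by repeated division:
1165 = 6*181 + 79
181 = 2*79 + 23
79 = 3*23 + 10
23 = 2*10 + 3
10 = 3*3 + 1
3 = 3*1 + 0
The gcd is 1. Working backward:
1 = 10 − 3·3
1 = −3·23 + 7·10
1 = 7·79 − 24·23
1 = −24·181 + 55·79
1 = 55·1165 − 354·181
So 181·(-354) ≡ 1 (mod 1165), and -354 ≡ 811 (mod 1165).

811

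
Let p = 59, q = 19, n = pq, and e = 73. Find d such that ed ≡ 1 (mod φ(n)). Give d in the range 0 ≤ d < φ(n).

901

φ(n) = (p−1)(q−1) = 58·18 = 1044.
Need d with 73·d ≡ 1 (mod 1044). Apply the extended Euclidean algorithm:
1044 = 14×73 + 22
73 = 3×22 + 7
22 = 3×7 + 1
7 = 7×1 + 0
Back-substitute:
1 = 22 − 3·7
1 = −3·73 + 10·22
1 = 10·1044 − 143·73
So 73·(-143) ≡ 1 (mod 1044), hence d ≡ -143 ≡ 901 (mod 1044).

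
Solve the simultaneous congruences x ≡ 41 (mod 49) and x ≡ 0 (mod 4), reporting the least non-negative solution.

Write x = 41 + 49·k. Then 49·k ≡ 0 − 41 ≡ 3 (mod 4).
Need 49⁻¹ mod 4. Extended Euclid on (4, 1):
4 = 4×1 + 0
49⁻¹ ≡ 1 (mod 4), so k ≡ 1·3 ≡ 3 (mod 4).
x = 41 + 49·3 = 188.

188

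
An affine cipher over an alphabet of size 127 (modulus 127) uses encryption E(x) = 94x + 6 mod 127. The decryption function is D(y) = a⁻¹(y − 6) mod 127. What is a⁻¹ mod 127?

Run Euclid on (127, 94):
127 = 1·94 + 33
94 = 2·33 + 28
33 = 1·28 + 5
28 = 5·5 + 3
5 = 1·3 + 2
3 = 1·2 + 1
2 = 2·1 + 0
Since gcd(94, 127) = 1, back-substitute to write 1 as a combination:
1 = 3 − 2
1 = −5 + 2·3
1 = 2·28 − 11·5
1 = −11·33 + 13·28
1 = 13·94 − 37·33
1 = −37·127 + 50·94
So 94·50 ≡ 1 (mod 127).

50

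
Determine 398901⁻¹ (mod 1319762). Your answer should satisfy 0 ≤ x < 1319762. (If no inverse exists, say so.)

1174883

Run Euclid on (1319762, 398901):
1319762 = 3×398901 + 123059
398901 = 3×123059 + 29724
123059 = 4×29724 + 4163
29724 = 7×4163 + 583
4163 = 7×583 + 82
583 = 7×82 + 9
82 = 9×9 + 1
9 = 9×1 + 0
gcd = 1, so the inverse exists. Back-substitute:
1 = 82 − 9·9
1 = −9·583 + 64·82
1 = 64·4163 − 457·583
1 = −457·29724 + 3263·4163
1 = 3263·123059 − 13509·29724
1 = −13509·398901 + 43790·123059
1 = 43790·1319762 − 144879·398901
Thus 398901·(-144879) ≡ 1 (mod 1319762); reducing, -144879 mod 1319762 = 1174883.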